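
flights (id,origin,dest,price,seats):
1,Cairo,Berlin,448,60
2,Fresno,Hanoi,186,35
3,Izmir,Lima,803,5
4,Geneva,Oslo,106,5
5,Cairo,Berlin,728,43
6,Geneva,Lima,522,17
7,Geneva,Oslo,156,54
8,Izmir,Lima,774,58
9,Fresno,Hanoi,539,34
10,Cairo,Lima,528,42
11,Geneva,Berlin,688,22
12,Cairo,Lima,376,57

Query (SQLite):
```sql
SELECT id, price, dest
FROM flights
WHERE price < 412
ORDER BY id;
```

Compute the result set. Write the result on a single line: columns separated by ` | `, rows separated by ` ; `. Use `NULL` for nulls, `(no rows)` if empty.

price < 412: ids {2, 4, 7, 12}

2 | 186 | Hanoi ; 4 | 106 | Oslo ; 7 | 156 | Oslo ; 12 | 376 | Lima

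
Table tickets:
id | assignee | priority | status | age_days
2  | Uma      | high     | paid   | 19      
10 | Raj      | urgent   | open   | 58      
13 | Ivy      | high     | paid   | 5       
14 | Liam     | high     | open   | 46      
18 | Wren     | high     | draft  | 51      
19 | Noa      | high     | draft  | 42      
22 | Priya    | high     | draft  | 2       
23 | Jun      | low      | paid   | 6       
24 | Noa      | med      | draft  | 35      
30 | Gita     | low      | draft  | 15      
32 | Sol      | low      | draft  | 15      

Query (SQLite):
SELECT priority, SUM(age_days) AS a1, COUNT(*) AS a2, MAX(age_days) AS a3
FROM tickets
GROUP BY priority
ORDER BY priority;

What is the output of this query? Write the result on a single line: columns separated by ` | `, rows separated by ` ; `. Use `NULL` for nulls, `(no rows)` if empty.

Group tickets by priority.
Per group compute: SUM(age_days), COUNT(*), MAX(age_days).
  high: ids {2, 13, 14, 18, 19, 22} → SUM(age_days)=165, COUNT(*)=6, MAX(age_days)=51
  low: ids {23, 30, 32} → SUM(age_days)=36, COUNT(*)=3, MAX(age_days)=15
  med: ids {24} → SUM(age_days)=35, COUNT(*)=1, MAX(age_days)=35
  urgent: ids {10} → SUM(age_days)=58, COUNT(*)=1, MAX(age_days)=58

high | 165 | 6 | 51 ; low | 36 | 3 | 15 ; med | 35 | 1 | 35 ; urgent | 58 | 1 | 58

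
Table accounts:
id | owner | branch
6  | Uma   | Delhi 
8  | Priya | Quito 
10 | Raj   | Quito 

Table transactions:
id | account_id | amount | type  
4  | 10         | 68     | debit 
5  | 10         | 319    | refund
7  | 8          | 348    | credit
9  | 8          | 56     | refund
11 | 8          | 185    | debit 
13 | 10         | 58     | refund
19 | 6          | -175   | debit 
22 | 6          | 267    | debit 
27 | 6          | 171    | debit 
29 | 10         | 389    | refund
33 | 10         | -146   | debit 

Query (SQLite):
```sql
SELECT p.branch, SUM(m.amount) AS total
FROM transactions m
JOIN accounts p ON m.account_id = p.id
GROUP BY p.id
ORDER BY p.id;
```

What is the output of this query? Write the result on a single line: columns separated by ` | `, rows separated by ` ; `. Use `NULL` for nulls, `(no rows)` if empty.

Join each transactions row to its accounts via account_id.
Group joined rows by accounts.id; compute SUM(m.amount) per group.
  6: ids {19, 22, 27} → SUM(m.amount)=263
  8: ids {7, 9, 11} → SUM(m.amount)=589
  10: ids {4, 5, 13, 29, 33} → SUM(m.amount)=688

Delhi | 263 ; Quito | 589 ; Quito | 688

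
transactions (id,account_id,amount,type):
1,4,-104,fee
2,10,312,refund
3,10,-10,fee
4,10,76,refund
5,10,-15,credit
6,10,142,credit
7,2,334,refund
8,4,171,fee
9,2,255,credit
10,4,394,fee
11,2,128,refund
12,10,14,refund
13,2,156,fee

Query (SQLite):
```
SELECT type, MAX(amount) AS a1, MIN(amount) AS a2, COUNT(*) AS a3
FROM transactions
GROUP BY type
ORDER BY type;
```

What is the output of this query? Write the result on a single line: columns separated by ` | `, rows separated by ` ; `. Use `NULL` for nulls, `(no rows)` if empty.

Group transactions by type.
Per group compute: MAX(amount), MIN(amount), COUNT(*).
  credit: ids {5, 6, 9} → MAX(amount)=255, MIN(amount)=-15, COUNT(*)=3
  fee: ids {1, 3, 8, 10, 13} → MAX(amount)=394, MIN(amount)=-104, COUNT(*)=5
  refund: ids {2, 4, 7, 11, 12} → MAX(amount)=334, MIN(amount)=14, COUNT(*)=5

credit | 255 | -15 | 3 ; fee | 394 | -104 | 5 ; refund | 334 | 14 | 5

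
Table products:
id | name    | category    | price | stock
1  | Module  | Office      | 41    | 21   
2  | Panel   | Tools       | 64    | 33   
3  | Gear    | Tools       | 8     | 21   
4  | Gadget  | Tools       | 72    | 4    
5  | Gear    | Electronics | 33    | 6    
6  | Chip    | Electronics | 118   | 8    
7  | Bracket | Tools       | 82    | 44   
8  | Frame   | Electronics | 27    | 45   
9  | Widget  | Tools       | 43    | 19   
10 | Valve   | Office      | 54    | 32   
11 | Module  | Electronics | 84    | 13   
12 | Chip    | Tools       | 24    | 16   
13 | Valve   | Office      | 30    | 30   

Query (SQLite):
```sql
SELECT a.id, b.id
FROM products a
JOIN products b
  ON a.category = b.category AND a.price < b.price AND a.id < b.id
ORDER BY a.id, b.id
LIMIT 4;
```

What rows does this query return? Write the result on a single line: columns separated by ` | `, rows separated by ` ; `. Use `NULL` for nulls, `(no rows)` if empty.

1 | 10 ; 2 | 4 ; 2 | 7 ; 3 | 4

Pairs (a,b) with same category, a.price < b.price, a.id < b.id.
category groups: Electronics:{5,6,8,11} Office:{1,10,13} Tools:{2,3,4,7,9,12}
Ordered by (a.id, b.id); first 4.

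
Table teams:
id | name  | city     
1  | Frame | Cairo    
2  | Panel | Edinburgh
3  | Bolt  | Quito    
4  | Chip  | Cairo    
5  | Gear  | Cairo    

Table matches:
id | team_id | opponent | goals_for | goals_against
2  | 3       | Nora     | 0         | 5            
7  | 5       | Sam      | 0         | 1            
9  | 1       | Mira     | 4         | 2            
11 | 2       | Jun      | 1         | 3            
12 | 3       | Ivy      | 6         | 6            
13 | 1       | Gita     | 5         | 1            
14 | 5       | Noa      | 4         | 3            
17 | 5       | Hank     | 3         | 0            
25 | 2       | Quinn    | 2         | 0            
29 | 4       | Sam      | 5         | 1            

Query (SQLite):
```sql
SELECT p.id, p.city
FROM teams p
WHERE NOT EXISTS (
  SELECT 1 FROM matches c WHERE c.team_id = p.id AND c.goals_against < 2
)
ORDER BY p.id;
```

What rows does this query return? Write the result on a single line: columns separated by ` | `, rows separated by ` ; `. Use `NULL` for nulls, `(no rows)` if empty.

3 | Quito

For each teams row, check whether any matches with matching team_id has goals_against < 2.
Keep rows where that is false.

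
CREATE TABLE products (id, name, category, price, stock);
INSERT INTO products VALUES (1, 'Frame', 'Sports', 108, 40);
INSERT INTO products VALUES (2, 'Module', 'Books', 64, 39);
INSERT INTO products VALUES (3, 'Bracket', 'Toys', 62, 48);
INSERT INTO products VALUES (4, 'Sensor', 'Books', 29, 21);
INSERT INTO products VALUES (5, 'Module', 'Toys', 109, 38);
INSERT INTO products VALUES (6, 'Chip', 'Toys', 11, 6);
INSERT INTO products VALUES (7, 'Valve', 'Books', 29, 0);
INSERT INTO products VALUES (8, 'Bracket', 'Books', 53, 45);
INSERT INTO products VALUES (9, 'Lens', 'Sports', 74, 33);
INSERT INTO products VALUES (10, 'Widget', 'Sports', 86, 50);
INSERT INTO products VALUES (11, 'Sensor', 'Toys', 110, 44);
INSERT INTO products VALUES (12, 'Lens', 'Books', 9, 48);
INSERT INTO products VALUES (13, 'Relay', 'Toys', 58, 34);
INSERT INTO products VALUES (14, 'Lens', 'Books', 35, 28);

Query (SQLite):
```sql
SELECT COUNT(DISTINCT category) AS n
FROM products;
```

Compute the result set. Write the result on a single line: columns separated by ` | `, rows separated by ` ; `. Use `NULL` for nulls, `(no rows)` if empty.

3

Count distinct non-NULL category values.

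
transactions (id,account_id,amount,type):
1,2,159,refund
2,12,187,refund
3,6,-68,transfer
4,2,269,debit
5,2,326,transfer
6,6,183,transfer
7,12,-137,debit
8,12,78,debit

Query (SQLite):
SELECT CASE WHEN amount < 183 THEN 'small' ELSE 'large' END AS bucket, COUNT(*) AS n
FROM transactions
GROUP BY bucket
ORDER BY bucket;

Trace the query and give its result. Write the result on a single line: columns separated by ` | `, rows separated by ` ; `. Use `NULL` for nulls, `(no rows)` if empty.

large | 4 ; small | 4

Bucket rows by amount < 183 → 'small' else 'large'; count each bucket.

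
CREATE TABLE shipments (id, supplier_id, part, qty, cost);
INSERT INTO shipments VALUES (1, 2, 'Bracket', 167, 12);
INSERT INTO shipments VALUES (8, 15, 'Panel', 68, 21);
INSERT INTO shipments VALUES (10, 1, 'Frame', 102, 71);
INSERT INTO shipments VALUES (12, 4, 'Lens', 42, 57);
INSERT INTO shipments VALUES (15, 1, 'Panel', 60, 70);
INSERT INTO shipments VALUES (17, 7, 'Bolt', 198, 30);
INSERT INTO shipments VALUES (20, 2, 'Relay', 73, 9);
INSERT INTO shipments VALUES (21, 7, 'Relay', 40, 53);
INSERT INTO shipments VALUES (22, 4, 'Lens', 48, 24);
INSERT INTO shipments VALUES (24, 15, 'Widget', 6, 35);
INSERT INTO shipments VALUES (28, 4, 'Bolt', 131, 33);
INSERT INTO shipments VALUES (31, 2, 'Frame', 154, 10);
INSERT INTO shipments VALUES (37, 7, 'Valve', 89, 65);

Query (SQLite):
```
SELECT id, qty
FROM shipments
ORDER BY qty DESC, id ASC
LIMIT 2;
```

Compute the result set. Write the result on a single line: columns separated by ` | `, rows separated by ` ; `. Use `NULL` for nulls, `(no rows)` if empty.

Sort by qty desc, tiebreak id asc: (198, id=17), (167, id=1), (154, id=31), (131, id=28), (102, id=10) …. Take first 2.

17 | 198 ; 1 | 167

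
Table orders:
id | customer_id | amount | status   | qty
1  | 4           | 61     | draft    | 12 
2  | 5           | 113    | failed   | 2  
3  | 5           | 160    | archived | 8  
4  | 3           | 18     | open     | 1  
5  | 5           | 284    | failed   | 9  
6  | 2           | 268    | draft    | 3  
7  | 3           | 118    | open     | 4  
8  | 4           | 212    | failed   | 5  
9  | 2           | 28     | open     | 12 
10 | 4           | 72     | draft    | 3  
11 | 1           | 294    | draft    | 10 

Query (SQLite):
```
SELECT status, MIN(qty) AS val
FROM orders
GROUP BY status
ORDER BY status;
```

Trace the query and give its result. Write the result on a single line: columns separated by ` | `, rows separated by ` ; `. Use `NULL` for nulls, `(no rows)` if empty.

Partition orders by status; compute MIN(qty) within each group.
  archived: ids {3} → MIN(qty)=8
  draft: ids {1, 6, 10, 11} → MIN(qty)=3
  failed: ids {2, 5, 8} → MIN(qty)=2
  open: ids {4, 7, 9} → MIN(qty)=1

archived | 8 ; draft | 3 ; failed | 2 ; open | 1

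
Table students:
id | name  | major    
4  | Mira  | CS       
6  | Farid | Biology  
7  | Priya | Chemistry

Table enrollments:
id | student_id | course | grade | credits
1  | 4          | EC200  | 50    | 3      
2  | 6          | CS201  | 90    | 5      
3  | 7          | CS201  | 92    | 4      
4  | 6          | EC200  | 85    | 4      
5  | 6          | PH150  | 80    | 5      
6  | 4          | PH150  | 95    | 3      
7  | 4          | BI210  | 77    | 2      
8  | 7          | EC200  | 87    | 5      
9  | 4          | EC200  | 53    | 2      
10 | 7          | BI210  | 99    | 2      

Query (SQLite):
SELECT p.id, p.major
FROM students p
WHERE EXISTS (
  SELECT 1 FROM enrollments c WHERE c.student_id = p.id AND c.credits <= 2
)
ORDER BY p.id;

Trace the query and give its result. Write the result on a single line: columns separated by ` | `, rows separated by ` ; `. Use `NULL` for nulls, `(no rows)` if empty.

For each students row, check whether any enrollments with matching student_id has credits <= 2.
Keep rows where that is true.

4 | CS ; 7 | Chemistry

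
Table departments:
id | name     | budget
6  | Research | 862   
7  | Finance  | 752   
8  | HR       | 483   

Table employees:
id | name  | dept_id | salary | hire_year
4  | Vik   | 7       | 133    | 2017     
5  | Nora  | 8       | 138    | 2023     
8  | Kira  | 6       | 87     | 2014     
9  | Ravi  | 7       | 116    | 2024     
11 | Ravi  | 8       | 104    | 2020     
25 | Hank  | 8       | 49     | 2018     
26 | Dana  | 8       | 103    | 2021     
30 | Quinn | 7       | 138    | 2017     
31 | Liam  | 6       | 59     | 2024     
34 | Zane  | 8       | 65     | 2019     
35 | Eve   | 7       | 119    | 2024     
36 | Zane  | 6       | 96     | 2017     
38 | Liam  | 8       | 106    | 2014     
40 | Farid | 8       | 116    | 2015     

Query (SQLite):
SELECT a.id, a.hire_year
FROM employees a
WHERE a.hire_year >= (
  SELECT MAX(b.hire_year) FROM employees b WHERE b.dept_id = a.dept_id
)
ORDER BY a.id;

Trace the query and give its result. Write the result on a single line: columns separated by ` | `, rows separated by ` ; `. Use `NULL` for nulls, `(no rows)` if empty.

For each employees row a, compute MAX(hire_year) over rows sharing a.dept_id.
Keep row a if a.hire_year >= that per-group MAX.
  dept_id=6: MAX(hire_year) = 2024
  dept_id=7: MAX(hire_year) = 2024
  dept_id=8: MAX(hire_year) = 2023

5 | 2023 ; 9 | 2024 ; 31 | 2024 ; 35 | 2024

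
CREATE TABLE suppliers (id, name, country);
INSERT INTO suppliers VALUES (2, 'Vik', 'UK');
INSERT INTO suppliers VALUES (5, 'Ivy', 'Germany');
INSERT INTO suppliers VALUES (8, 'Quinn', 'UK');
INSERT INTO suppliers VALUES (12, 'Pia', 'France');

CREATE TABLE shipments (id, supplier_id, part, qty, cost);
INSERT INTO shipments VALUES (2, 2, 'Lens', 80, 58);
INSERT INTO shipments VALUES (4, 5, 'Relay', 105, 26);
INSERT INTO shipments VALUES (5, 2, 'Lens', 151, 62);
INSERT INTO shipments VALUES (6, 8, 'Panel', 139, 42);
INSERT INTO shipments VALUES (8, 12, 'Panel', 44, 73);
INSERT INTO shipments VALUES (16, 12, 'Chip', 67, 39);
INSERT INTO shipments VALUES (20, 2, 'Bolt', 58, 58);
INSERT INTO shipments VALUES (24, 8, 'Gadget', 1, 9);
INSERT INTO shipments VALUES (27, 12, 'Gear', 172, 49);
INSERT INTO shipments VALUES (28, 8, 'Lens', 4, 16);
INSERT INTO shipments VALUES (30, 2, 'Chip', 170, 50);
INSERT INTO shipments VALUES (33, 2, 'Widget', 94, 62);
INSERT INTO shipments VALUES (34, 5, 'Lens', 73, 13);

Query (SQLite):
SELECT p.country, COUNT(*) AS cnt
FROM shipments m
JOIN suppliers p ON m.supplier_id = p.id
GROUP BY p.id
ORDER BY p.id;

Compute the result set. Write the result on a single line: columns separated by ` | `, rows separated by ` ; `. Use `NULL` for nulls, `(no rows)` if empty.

UK | 5 ; Germany | 2 ; UK | 3 ; France | 3

Join each shipments row to its suppliers via supplier_id.
Group joined rows by suppliers.id; compute COUNT(*) per group.
  2: ids {2, 5, 20, 30, 33} → COUNT(*)=5
  5: ids {4, 34} → COUNT(*)=2
  8: ids {6, 24, 28} → COUNT(*)=3
  12: ids {8, 16, 27} → COUNT(*)=3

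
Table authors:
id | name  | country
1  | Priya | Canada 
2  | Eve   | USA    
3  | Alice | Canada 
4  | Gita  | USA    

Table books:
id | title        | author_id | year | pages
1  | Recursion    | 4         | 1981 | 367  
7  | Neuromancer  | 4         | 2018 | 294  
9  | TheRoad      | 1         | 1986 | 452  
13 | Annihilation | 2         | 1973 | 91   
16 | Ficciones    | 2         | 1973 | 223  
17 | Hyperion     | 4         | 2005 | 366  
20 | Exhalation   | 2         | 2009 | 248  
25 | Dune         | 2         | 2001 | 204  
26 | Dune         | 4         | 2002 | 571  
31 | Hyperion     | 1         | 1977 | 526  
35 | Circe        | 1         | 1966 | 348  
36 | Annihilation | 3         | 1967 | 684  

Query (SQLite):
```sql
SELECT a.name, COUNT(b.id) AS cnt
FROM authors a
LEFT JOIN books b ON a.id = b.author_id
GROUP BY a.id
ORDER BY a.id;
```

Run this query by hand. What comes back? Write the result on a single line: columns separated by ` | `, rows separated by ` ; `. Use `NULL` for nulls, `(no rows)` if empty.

LEFT JOIN keeps every authors row; unmatched ones get NULL for books columns.
Group by authors.id and compute COUNT(b.id). COUNT(col) of an all-NULL group is 0.
  1: ids {9, 31, 35} → COUNT(b.id)=3
  2: ids {13, 16, 20, 25} → COUNT(b.id)=4
  3: ids {36} → COUNT(b.id)=1
  4: ids {1, 7, 17, 26} → COUNT(b.id)=4

Priya | 3 ; Eve | 4 ; Alice | 1 ; Gita | 4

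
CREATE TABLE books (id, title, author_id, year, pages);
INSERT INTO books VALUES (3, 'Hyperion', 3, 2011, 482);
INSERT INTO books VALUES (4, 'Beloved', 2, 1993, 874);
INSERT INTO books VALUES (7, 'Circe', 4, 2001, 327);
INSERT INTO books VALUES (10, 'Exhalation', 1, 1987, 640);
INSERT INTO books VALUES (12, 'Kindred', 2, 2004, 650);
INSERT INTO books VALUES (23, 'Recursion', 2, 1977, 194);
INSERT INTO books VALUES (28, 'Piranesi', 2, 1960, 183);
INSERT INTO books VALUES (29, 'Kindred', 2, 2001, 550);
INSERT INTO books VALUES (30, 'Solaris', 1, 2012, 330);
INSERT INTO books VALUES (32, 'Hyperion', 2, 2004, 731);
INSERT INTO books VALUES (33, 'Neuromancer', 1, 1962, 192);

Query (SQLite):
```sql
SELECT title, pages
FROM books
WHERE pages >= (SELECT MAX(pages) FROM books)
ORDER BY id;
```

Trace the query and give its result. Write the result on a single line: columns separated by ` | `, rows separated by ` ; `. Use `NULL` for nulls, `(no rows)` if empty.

Beloved | 874

Scalar subquery: MAX(pages) over all books rows = 874.
Keep rows where pages >= that value.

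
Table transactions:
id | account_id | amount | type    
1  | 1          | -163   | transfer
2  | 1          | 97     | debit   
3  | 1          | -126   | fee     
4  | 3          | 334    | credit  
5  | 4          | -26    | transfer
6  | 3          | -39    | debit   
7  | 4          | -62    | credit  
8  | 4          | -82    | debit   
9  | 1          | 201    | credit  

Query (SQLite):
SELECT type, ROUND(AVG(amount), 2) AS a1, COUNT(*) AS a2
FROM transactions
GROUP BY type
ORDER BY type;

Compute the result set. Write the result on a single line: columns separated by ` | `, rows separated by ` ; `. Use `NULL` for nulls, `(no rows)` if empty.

Group transactions by type.
Per group compute: ROUND(AVG(amount), 2), COUNT(*).
  credit: ids {4, 7, 9} → ROUND(AVG(amount), 2)=157.67, COUNT(*)=3
  debit: ids {2, 6, 8} → ROUND(AVG(amount), 2)=-8, COUNT(*)=3
  fee: ids {3} → ROUND(AVG(amount), 2)=-126, COUNT(*)=1
  transfer: ids {1, 5} → ROUND(AVG(amount), 2)=-94.5, COUNT(*)=2

credit | 157.67 | 3 ; debit | -8 | 3 ; fee | -126 | 1 ; transfer | -94.5 | 2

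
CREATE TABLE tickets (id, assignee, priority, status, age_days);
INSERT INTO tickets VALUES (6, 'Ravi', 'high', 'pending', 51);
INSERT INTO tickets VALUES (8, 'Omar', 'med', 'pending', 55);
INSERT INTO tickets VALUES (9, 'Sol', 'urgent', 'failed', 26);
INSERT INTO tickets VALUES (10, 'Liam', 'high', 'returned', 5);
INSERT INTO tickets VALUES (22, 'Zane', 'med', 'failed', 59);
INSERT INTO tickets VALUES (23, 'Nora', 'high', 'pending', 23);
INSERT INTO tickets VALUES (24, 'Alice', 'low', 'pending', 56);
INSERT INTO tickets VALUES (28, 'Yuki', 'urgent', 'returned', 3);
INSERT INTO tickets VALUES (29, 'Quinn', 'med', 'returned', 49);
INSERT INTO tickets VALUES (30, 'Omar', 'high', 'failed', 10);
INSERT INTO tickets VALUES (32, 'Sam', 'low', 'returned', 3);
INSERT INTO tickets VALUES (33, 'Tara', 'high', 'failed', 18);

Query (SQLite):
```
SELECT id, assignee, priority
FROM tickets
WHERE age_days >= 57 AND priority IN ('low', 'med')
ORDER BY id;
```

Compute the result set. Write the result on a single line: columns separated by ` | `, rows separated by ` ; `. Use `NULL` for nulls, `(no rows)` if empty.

22 | Zane | med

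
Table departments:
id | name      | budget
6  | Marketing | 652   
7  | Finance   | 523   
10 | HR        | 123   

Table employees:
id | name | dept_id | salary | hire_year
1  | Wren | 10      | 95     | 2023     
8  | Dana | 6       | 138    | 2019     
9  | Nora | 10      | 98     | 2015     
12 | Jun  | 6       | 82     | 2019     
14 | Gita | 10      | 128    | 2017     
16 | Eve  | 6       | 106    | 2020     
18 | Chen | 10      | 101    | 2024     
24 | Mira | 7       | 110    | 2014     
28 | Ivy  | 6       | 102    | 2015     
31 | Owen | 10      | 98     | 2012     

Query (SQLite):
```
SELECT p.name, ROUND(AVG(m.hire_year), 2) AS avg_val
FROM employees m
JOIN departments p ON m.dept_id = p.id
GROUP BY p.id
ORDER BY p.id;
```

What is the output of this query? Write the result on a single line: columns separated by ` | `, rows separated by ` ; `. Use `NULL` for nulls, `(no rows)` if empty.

Marketing | 2018.25 ; Finance | 2014 ; HR | 2018.2

Join each employees row to its departments via dept_id.
Group joined rows by departments.id; compute ROUND(AVG(m.hire_year), 2) per group.
  6: ids {8, 12, 16, 28} → ROUND(AVG(m.hire_year), 2)=2018.25
  7: ids {24} → ROUND(AVG(m.hire_year), 2)=2014
  10: ids {1, 9, 14, 18, 31} → ROUND(AVG(m.hire_year), 2)=2018.2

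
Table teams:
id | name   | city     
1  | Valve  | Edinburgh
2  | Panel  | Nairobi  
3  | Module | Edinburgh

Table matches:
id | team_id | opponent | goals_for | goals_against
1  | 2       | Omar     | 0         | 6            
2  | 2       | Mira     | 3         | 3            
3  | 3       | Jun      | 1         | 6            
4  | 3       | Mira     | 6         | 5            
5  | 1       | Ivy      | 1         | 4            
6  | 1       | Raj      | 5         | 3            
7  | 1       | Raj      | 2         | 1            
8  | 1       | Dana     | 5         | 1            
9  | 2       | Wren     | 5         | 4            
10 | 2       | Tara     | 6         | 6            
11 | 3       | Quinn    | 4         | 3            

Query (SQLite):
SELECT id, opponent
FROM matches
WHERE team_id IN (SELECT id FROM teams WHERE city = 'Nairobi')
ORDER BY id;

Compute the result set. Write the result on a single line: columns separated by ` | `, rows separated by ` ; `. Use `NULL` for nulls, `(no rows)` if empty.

1 | Omar ; 2 | Mira ; 9 | Wren ; 10 | Tara

Inner query: teams.id where city = 'Nairobi'.
Outer: keep matches rows whose team_id is in that set.
Inner query → {2}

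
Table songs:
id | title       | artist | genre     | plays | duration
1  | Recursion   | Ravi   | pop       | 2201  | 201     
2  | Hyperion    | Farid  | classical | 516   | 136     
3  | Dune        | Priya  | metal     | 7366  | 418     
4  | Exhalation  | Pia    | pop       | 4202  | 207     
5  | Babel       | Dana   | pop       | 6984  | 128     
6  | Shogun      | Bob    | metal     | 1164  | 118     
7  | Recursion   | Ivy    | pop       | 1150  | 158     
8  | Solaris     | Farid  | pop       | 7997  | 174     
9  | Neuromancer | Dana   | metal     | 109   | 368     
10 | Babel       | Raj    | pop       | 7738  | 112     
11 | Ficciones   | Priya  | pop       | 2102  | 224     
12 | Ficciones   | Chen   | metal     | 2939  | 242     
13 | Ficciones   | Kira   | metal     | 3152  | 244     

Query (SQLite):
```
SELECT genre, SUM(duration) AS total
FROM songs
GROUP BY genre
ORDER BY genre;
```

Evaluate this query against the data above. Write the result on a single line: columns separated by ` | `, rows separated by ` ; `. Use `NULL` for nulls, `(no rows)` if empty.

classical | 136 ; metal | 1390 ; pop | 1204

Partition songs by genre; compute SUM(duration) within each group.
  classical: ids {2} → SUM(duration)=136
  metal: ids {3, 6, 9, 12, 13} → SUM(duration)=1390
  pop: ids {1, 4, 5, 7, 8, 10, 11} → SUM(duration)=1204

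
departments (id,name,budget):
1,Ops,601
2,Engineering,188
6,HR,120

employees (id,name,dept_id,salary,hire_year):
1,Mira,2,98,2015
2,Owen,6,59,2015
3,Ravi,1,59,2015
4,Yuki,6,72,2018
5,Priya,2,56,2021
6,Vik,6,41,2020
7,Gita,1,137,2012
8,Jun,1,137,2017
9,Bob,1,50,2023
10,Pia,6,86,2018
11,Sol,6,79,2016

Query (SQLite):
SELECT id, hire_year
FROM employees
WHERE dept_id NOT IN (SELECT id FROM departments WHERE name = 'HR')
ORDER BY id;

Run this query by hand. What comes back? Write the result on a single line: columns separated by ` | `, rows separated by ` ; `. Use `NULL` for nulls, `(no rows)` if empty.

Inner query: departments.id where name = 'HR'.
Outer: keep employees rows whose dept_id is not in that set.
Inner query → {6}

1 | 2015 ; 3 | 2015 ; 5 | 2021 ; 7 | 2012 ; 8 | 2017 ; 9 | 2023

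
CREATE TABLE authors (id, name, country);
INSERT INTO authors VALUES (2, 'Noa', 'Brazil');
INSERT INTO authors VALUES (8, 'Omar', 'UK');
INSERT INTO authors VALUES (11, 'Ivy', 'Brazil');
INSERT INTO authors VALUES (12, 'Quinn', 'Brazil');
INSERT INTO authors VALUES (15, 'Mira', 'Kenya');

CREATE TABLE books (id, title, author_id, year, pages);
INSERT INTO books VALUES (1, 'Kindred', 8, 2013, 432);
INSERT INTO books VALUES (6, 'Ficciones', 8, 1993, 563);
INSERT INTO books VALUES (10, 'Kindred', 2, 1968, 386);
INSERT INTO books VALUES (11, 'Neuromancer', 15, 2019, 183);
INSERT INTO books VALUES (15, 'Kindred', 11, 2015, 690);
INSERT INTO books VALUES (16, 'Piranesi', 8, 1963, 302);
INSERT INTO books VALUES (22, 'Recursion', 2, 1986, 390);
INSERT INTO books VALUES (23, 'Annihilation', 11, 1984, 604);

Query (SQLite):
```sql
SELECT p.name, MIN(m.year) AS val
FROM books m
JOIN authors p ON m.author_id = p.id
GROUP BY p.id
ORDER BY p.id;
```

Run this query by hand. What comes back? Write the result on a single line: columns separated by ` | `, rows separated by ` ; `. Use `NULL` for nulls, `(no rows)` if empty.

Join each books row to its authors via author_id.
Group joined rows by authors.id; compute MIN(m.year) per group.
  2: ids {10, 22} → MIN(m.year)=1968
  8: ids {1, 6, 16} → MIN(m.year)=1963
  11: ids {15, 23} → MIN(m.year)=1984
  15: ids {11} → MIN(m.year)=2019

Noa | 1968 ; Omar | 1963 ; Ivy | 1984 ; Mira | 2019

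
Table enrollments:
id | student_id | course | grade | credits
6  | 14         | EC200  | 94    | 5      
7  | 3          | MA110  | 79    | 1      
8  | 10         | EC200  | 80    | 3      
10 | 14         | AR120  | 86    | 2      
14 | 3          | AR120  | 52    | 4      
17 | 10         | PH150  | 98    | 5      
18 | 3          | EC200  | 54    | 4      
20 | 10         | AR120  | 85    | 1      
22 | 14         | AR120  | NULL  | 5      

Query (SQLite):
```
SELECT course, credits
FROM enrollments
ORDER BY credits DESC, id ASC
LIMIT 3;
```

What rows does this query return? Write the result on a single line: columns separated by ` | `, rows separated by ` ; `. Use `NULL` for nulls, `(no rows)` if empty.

Sort by credits desc, tiebreak id asc: (5, id=6), (5, id=17), (5, id=22), (4, id=14), (4, id=18), (3, id=8) …. Take first 3.

EC200 | 5 ; PH150 | 5 ; AR120 | 5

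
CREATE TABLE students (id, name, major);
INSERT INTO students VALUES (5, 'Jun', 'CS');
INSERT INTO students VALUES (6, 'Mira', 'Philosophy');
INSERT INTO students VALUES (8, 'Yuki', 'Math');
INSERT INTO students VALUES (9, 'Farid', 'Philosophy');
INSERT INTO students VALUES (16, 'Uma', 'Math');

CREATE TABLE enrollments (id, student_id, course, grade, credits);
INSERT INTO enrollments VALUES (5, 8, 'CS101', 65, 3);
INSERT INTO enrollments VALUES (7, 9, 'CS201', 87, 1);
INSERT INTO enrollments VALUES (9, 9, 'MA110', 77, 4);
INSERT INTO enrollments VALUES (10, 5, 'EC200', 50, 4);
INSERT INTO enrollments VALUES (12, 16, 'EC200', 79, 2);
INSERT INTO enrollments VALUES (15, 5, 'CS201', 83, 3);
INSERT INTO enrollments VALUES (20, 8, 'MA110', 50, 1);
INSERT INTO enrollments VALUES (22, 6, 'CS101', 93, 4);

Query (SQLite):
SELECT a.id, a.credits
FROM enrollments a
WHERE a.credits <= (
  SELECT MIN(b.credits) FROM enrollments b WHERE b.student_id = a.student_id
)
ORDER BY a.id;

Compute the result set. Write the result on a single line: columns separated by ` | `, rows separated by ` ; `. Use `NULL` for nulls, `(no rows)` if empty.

For each enrollments row a, compute MIN(credits) over rows sharing a.student_id.
Keep row a if a.credits <= that per-group MIN.
  student_id=5: MIN(credits) = 3
  student_id=6: MIN(credits) = 4
  student_id=8: MIN(credits) = 1
  student_id=9: MIN(credits) = 1
  student_id=16: MIN(credits) = 2

7 | 1 ; 12 | 2 ; 15 | 3 ; 20 | 1 ; 22 | 4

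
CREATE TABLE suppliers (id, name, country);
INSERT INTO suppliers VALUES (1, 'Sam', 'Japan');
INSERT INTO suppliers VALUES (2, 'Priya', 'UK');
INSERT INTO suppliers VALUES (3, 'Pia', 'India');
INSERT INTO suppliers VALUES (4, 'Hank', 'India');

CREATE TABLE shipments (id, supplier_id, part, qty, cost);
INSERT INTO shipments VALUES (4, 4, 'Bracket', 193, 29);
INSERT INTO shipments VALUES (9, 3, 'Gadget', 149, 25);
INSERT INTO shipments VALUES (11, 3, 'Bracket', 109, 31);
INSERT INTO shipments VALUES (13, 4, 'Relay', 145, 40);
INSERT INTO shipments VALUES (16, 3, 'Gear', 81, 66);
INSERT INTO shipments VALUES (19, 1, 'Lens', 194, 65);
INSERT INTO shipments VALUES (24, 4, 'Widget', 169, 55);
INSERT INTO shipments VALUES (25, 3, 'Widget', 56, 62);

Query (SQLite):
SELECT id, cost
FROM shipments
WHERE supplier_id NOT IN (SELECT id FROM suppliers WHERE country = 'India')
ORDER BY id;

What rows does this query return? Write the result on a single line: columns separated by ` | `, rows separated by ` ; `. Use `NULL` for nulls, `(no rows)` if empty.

19 | 65

Inner query: suppliers.id where country = 'India'.
Outer: keep shipments rows whose supplier_id is not in that set.
Inner query → {3, 4}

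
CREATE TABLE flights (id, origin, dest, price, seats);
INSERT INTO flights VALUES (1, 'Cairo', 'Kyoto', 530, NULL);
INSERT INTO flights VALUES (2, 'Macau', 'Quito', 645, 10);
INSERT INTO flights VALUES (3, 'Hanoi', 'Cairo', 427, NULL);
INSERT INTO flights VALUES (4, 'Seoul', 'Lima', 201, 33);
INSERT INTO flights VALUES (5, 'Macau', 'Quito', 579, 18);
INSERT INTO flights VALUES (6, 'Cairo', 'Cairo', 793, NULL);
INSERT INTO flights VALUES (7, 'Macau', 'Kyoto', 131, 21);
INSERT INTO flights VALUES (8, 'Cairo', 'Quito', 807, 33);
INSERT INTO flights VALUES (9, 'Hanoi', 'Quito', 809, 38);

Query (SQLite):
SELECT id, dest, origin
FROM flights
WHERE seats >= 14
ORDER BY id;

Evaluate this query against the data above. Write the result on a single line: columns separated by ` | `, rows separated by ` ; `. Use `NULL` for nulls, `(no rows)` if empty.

4 | Lima | Seoul ; 5 | Quito | Macau ; 7 | Kyoto | Macau ; 8 | Quito | Cairo ; 9 | Quito | Hanoi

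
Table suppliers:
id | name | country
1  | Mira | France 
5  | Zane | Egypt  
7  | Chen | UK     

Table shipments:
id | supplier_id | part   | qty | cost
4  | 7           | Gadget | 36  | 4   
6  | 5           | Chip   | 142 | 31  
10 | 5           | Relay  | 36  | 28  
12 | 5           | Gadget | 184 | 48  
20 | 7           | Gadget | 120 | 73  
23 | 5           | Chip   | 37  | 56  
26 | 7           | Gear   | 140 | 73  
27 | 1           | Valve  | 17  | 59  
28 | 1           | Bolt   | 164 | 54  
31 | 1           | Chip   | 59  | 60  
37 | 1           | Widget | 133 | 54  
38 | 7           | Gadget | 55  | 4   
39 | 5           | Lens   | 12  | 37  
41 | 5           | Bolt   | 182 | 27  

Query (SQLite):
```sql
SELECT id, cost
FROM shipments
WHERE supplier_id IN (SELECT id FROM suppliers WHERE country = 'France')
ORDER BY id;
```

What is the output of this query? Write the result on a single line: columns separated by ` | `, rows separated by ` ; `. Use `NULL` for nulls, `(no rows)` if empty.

27 | 59 ; 28 | 54 ; 31 | 60 ; 37 | 54

Inner query: suppliers.id where country = 'France'.
Outer: keep shipments rows whose supplier_id is in that set.
Inner query → {1}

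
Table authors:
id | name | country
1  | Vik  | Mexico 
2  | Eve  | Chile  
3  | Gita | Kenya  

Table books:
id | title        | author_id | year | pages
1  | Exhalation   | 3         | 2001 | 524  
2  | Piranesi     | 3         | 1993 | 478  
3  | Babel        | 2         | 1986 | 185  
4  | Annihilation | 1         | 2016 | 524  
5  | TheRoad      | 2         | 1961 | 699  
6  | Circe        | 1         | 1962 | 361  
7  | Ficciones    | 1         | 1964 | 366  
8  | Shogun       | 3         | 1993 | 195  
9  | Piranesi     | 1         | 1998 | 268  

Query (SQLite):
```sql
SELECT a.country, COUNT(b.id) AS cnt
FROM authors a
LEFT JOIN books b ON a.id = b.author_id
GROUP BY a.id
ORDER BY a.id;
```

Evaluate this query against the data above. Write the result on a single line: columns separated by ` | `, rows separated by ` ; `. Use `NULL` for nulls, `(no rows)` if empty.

Mexico | 4 ; Chile | 2 ; Kenya | 3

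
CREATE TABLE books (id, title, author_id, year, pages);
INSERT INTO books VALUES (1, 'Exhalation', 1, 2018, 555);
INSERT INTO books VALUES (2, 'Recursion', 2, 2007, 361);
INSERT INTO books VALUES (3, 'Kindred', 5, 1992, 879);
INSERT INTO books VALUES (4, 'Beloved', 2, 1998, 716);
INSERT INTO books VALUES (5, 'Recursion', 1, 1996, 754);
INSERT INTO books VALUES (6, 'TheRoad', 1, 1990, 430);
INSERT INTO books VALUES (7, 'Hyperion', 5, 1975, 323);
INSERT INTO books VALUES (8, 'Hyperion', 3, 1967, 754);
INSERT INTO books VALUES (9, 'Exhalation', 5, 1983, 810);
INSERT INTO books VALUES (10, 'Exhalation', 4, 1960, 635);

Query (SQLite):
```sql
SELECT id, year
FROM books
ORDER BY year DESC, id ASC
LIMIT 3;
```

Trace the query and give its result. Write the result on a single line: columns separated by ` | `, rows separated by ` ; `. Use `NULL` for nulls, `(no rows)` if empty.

1 | 2018 ; 2 | 2007 ; 4 | 1998

Sort by year desc, tiebreak id asc: (2018, id=1), (2007, id=2), (1998, id=4), (1996, id=5), (1992, id=3), (1990, id=6) …. Take first 3.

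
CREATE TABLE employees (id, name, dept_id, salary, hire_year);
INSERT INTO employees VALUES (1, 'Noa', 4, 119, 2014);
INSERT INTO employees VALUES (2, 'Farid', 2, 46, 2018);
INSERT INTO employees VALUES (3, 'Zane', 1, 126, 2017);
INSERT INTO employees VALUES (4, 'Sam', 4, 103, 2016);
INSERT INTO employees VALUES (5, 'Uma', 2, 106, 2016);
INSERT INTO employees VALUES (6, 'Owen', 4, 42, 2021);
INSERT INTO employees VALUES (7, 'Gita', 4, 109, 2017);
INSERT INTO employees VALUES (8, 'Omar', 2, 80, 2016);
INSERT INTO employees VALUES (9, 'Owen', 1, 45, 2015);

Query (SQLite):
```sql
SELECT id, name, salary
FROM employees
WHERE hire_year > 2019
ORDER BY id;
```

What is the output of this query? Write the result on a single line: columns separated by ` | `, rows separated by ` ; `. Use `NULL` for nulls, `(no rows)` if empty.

6 | Owen | 42

hire_year > 2019: ids {6}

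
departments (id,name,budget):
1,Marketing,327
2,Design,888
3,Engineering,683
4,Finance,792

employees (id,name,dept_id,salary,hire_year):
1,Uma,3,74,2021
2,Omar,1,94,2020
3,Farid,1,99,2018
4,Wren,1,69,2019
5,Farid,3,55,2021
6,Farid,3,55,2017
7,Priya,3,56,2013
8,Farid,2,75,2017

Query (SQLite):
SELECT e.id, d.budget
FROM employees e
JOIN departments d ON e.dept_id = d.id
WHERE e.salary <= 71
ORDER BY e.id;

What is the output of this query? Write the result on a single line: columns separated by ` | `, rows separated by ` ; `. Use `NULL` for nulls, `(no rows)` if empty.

Each employees row matches the departments row where dept_id = departments.id.
Then keep rows with e.salary <= 71.

4 | 327 ; 5 | 683 ; 6 | 683 ; 7 | 683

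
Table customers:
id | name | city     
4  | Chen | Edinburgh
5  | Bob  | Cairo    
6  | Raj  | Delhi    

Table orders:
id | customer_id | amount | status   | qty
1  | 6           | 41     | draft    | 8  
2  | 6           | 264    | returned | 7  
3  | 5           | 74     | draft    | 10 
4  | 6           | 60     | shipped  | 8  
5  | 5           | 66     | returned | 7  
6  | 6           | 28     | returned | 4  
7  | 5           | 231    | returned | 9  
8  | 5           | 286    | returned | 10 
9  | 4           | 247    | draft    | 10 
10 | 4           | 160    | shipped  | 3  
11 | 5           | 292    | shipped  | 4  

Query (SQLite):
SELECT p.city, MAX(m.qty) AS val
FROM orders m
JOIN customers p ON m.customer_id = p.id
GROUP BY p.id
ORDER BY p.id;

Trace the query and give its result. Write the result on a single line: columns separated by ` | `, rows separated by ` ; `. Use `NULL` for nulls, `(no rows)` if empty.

Edinburgh | 10 ; Cairo | 10 ; Delhi | 8

Join each orders row to its customers via customer_id.
Group joined rows by customers.id; compute MAX(m.qty) per group.
  4: ids {9, 10} → MAX(m.qty)=10
  5: ids {3, 5, 7, 8, 11} → MAX(m.qty)=10
  6: ids {1, 2, 4, 6} → MAX(m.qty)=8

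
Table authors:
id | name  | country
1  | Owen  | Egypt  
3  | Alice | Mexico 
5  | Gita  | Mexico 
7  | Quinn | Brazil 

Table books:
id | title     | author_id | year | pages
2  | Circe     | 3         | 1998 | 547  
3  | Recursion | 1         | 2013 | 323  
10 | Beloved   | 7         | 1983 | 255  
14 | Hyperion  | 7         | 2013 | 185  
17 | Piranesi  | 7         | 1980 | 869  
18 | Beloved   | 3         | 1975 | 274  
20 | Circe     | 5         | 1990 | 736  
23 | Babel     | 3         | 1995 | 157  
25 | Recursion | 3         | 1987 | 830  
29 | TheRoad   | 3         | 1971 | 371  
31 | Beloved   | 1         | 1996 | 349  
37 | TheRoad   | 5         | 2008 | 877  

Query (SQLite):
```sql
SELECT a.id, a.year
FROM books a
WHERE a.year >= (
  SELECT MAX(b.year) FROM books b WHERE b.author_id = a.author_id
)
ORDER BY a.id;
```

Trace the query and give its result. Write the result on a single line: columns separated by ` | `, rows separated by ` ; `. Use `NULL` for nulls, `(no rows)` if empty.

2 | 1998 ; 3 | 2013 ; 14 | 2013 ; 37 | 2008

For each books row a, compute MAX(year) over rows sharing a.author_id.
Keep row a if a.year >= that per-group MAX.
  author_id=1: MAX(year) = 2013
  author_id=3: MAX(year) = 1998
  author_id=5: MAX(year) = 2008
  author_id=7: MAX(year) = 2013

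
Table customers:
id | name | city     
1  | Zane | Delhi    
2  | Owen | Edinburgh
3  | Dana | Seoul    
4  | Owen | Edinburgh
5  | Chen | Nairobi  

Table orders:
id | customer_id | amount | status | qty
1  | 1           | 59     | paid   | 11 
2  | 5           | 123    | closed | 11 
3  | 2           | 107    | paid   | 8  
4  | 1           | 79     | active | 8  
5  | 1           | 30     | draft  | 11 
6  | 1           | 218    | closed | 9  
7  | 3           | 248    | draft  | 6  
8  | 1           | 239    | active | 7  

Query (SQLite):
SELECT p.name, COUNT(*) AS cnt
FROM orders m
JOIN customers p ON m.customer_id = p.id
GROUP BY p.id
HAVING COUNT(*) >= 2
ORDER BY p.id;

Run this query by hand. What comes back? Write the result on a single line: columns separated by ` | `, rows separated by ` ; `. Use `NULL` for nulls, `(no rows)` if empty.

Zane | 5

Join each orders row to its customers via customer_id.
Group joined rows by customers.id; compute COUNT(*) per group.
HAVING: keep groups with count ≥ 2.
  1: ids {1, 4, 5, 6, 8} → COUNT(*)=5
  2: ids {3} → COUNT(*)=1
  3: ids {7} → COUNT(*)=1
  5: ids {2} → COUNT(*)=1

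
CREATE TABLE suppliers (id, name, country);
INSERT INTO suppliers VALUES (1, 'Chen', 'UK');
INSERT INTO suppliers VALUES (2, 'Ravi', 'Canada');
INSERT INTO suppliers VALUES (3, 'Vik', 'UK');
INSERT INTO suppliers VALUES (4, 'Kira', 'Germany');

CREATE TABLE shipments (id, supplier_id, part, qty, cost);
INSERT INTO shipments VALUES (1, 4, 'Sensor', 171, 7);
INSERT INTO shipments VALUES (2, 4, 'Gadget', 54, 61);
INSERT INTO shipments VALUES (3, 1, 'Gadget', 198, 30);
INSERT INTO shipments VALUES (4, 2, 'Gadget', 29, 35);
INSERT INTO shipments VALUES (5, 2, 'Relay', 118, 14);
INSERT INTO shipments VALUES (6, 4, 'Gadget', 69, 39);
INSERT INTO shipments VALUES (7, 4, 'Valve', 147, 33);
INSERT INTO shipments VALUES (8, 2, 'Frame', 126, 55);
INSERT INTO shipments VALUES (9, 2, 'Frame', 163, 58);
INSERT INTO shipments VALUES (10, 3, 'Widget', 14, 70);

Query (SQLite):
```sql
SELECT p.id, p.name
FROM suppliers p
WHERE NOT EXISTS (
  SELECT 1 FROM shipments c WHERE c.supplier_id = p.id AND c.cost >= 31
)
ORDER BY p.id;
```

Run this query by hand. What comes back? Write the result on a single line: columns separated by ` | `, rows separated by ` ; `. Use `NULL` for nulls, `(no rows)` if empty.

1 | Chen

For each suppliers row, check whether any shipments with matching supplier_id has cost >= 31.
Keep rows where that is false.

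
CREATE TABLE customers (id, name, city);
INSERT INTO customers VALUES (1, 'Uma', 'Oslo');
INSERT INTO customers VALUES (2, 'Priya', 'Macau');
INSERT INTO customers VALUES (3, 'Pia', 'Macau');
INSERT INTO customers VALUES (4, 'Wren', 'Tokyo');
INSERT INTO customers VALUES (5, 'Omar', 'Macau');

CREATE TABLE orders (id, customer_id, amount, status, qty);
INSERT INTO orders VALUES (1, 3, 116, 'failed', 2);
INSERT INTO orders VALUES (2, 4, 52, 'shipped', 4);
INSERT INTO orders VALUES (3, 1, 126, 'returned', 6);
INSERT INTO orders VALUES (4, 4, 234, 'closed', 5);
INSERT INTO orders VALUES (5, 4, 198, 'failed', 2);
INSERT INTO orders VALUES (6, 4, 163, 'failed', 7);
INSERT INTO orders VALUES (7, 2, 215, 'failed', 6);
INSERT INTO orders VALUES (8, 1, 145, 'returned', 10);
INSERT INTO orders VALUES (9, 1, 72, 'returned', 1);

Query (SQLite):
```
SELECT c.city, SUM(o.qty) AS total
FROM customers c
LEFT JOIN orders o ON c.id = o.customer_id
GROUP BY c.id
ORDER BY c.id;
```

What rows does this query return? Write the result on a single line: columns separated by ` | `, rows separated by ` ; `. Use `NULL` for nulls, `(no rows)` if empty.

Oslo | 17 ; Macau | 6 ; Macau | 2 ; Tokyo | 18 ; Macau | NULL

LEFT JOIN keeps every customers row; unmatched ones get NULL for orders columns.
Group by customers.id and compute SUM(o.qty). SUM over an all-NULL group is NULL.
  1: ids {3, 8, 9} → SUM(o.qty)=17
  2: ids {7} → SUM(o.qty)=6
  3: ids {1} → SUM(o.qty)=2
  4: ids {2, 4, 5, 6} → SUM(o.qty)=18
  5: ids {—} → SUM(o.qty)=NULL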